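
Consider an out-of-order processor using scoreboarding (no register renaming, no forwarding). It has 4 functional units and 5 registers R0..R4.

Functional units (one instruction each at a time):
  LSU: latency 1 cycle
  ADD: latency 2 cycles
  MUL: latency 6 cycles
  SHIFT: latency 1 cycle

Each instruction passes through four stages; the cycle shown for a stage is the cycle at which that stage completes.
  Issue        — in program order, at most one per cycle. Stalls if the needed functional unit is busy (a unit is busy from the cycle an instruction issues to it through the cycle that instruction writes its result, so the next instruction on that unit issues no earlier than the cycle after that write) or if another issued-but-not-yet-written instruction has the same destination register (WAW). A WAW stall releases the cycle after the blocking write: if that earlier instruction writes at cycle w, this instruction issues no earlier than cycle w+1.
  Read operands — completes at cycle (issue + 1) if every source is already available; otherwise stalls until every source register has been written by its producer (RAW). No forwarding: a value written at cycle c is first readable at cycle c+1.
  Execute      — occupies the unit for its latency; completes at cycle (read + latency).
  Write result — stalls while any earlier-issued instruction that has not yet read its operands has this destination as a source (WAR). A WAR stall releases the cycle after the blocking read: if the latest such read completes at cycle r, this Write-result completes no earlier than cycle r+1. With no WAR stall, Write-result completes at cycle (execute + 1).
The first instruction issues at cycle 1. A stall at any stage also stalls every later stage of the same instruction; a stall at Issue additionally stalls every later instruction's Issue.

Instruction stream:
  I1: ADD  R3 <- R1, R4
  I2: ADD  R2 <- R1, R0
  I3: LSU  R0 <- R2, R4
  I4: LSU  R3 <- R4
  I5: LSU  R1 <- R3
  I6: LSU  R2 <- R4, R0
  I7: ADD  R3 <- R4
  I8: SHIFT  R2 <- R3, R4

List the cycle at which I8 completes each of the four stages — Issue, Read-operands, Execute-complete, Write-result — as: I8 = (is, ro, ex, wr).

[1] I1 issues→ADD
[2] I1 reads
[4] I1 exec-done
[5] I1 writes R3
[6] I2 issues→ADD
[7] I2 reads; I3 issues→LSU
[9] I2 exec-done
[10] I2 writes R2
[11] I3 reads
[12] I3 exec-done
[13] I3 writes R0
[14] I4 issues→LSU
[15] I4 reads
[16] I4 exec-done
[17] I4 writes R3
[18] I5 issues→LSU
[19] I5 reads
[20] I5 exec-done
[21] I5 writes R1
[22] I6 issues→LSU
[23] I6 reads; I7 issues→ADD
[24] I6 exec-done; I7 reads
[25] I6 writes R2
[26] I7 exec-done; I8 issues→SHIFT
[27] I7 writes R3
[28] I8 reads
[29] I8 exec-done
[30] I8 writes R2

I8 = (26, 28, 29, 30)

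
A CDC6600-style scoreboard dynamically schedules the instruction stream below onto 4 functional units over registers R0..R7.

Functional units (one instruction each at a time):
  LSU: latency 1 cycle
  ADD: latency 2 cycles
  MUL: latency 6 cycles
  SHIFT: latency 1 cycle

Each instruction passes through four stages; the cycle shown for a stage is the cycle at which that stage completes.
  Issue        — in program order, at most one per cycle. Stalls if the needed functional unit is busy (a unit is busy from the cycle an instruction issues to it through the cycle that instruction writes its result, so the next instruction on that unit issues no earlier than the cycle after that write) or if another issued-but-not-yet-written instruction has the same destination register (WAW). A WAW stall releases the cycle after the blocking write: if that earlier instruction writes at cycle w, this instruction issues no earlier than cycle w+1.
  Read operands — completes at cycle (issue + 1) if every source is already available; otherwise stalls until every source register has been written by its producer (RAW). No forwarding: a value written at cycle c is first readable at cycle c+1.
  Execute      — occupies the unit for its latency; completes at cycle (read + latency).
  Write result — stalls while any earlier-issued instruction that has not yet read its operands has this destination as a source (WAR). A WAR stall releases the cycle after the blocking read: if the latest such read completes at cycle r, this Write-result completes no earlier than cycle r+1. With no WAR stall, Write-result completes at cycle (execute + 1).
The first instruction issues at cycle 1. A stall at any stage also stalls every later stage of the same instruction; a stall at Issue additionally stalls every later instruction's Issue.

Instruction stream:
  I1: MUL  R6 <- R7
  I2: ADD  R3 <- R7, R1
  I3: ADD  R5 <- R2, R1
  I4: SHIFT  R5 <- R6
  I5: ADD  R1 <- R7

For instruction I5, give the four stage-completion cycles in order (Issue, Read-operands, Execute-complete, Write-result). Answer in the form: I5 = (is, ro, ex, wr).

I5 = (13, 14, 16, 17)

I1: IS=1 RO=2 EX=8 WR=9
I2: IS=2 RO=3 EX=5 WR=6
I3: IS=7 RO=8 EX=10 WR=11  [struct: ADD busy until I2 writes@6]
I4: IS=12 RO=13 EX=14 WR=15  [WAW R5: wait I3 write@11]
I5: IS=13 RO=14 EX=16 WR=17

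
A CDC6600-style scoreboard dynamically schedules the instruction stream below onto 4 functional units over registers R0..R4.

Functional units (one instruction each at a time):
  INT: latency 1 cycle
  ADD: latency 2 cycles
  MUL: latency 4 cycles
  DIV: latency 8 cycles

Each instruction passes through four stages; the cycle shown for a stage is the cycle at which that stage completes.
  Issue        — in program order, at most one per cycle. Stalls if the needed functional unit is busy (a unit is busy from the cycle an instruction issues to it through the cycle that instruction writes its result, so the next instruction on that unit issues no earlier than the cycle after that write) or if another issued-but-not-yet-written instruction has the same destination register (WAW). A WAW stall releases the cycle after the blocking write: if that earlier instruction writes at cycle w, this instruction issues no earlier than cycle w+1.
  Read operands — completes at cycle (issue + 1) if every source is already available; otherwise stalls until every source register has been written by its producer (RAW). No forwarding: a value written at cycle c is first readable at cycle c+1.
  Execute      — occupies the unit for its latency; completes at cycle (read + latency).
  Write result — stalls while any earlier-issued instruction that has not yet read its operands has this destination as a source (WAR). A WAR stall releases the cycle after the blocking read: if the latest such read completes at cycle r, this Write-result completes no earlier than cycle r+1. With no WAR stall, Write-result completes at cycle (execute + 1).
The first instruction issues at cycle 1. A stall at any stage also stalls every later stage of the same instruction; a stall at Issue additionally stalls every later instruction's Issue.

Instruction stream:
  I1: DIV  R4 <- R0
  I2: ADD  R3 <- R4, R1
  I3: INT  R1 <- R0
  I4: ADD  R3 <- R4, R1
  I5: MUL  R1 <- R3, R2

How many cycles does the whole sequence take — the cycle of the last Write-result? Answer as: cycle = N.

cycle = 26

t=1  I1 issues→DIV
t=2  I1 reads · I2 issues→ADD
t=3  I3 issues→INT
t=4  I3 reads
t=5  I3 exec-done
t=10  I1 exec-done
t=11  I1 writes R4
t=12  I2 reads
t=13  I3 writes R1
t=14  I2 exec-done
t=15  I2 writes R3
t=16  I4 issues→ADD
t=17  I4 reads · I5 issues→MUL
t=19  I4 exec-done
t=20  I4 writes R3
t=21  I5 reads
t=25  I5 exec-done
t=26  I5 writes R1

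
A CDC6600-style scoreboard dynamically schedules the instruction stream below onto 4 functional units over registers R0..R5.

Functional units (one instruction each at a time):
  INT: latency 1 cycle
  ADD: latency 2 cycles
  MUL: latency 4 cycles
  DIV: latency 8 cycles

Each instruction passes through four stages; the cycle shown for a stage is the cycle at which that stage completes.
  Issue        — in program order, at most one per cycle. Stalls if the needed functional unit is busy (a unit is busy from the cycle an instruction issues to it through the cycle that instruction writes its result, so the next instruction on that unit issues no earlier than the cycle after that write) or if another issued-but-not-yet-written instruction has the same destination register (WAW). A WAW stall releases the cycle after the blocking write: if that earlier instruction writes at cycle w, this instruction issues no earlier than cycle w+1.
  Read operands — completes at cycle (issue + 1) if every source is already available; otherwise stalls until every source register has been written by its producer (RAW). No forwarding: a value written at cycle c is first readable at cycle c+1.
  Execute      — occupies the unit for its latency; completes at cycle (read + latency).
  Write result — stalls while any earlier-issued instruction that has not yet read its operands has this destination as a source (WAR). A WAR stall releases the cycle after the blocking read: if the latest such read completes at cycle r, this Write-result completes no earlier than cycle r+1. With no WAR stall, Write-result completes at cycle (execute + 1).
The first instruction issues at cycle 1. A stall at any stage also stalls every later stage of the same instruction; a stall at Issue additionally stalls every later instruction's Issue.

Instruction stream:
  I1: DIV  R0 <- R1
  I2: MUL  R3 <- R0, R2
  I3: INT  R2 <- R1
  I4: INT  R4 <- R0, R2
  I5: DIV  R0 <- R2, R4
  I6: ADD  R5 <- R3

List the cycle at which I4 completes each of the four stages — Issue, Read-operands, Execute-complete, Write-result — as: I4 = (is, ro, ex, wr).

I4 = (14, 15, 16, 17)

t=1  issue I1 (DIV)
t=2  I1 read-ops, issue I2 (MUL)
t=3  issue I3 (INT)
t=4  I3 read-ops
t=5  I3 finished on INT
t=10  I1 finished on DIV
t=11  I1→R0
t=12  I2 read-ops
t=13  I3→R2
t=14  issue I4 (INT)
t=15  I4 read-ops, issue I5 (DIV)
t=16  I2 finished on MUL, I4 finished on INT, issue I6 (ADD)
t=17  I2→R3, I4→R4
t=18  I5 read-ops, I6 read-ops
t=20  I6 finished on ADD
t=21  I6→R5
t=26  I5 finished on DIV
t=27  I5→R0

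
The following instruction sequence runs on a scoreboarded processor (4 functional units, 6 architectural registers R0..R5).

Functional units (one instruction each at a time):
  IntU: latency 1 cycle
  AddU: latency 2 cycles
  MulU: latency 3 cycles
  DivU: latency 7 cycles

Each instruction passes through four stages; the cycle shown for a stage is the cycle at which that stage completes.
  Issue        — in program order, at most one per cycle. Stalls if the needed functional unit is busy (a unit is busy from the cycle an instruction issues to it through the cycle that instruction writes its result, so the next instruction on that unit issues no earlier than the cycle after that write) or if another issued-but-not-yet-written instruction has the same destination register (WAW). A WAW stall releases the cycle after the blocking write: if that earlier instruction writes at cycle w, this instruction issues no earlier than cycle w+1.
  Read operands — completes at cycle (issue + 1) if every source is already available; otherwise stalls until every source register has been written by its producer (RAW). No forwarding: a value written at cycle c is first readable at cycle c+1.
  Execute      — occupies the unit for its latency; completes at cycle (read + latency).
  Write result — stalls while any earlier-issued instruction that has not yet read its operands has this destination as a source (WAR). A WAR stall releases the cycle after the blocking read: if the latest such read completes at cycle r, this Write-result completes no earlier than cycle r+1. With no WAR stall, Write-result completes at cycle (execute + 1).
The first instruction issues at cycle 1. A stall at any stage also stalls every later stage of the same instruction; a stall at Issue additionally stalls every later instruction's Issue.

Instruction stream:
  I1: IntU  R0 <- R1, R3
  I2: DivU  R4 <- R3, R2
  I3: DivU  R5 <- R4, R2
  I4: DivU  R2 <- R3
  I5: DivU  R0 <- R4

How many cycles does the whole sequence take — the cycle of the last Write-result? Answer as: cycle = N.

t=1  I1 dispatched to IntU
t=2  I1 operands ready; I2 dispatched to DivU
t=3  I1 complete; I2 operands ready
t=4  R0←I1
t=10  I2 complete
t=11  R4←I2
t=12  I3 dispatched to DivU
t=13  I3 operands ready
t=20  I3 complete
t=21  R5←I3
t=22  I4 dispatched to DivU
t=23  I4 operands ready
t=30  I4 complete
t=31  R2←I4
t=32  I5 dispatched to DivU
t=33  I5 operands ready
t=40  I5 complete
t=41  R0←I5

cycle = 41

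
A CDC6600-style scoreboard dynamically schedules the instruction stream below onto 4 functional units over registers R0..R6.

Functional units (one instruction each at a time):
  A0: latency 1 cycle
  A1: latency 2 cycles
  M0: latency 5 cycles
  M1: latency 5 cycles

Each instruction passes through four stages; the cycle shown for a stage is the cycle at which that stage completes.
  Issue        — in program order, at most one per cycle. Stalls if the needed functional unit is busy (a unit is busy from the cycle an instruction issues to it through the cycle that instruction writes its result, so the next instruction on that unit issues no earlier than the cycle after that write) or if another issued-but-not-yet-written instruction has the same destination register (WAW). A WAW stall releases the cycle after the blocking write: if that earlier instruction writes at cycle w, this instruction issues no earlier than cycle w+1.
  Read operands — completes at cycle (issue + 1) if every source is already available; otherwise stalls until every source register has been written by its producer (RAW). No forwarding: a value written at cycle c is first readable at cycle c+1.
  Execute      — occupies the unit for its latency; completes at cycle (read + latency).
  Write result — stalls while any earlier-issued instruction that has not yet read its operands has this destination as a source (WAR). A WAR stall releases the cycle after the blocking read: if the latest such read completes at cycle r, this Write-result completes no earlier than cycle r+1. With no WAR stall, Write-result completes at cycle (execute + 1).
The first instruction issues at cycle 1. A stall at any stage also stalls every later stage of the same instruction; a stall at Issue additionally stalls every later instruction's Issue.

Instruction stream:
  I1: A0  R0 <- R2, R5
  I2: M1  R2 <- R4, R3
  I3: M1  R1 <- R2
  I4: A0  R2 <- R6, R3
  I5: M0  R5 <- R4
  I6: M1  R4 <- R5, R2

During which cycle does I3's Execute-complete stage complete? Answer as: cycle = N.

1) issue 1, read 2, done 3, write 4
2) issue 2, read 3, done 8, write 9
3) issue 10, read 11, done 16, write 17  <struct: M1 busy until I2 writes@9>
4) issue 11, read 12, done 13, write 14
5) issue 12, read 13, done 18, write 19
6) issue 18, read 20, done 25, write 26  <struct: M1 busy until I3 writes@17 / RAW R5: wait I5 write@19>

cycle = 16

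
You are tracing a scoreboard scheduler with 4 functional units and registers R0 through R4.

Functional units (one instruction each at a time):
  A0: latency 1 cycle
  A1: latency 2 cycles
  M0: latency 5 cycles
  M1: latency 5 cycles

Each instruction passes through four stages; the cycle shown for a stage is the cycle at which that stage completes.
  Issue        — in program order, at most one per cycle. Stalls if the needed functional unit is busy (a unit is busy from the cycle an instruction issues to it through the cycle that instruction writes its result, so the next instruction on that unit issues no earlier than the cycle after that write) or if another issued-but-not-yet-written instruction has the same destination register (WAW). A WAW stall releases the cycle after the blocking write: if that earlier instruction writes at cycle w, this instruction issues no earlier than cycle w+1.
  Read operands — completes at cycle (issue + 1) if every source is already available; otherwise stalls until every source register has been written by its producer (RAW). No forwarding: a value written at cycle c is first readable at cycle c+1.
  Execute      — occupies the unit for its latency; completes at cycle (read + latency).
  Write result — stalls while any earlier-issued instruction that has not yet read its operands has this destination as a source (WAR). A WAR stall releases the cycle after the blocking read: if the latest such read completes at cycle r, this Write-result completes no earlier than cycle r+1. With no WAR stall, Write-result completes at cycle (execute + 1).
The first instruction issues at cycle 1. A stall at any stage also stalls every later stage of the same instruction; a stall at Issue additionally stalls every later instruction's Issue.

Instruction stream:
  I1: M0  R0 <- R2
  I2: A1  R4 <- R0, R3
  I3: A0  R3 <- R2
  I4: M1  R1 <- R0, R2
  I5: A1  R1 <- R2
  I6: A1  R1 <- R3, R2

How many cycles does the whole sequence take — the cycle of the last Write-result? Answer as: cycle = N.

cycle = 25

t=1  I1 dispatched to M0
t=2  I1 operands ready, I2 dispatched to A1
t=3  I3 dispatched to A0
t=4  I3 operands ready, I4 dispatched to M1
t=5  I3 complete
t=7  I1 complete
t=8  R0←I1
t=9  I2 operands ready, I4 operands ready
t=10  R3←I3
t=11  I2 complete
t=12  R4←I2
t=14  I4 complete
t=15  R1←I4
t=16  I5 dispatched to A1
t=17  I5 operands ready
t=19  I5 complete
t=20  R1←I5
t=21  I6 dispatched to A1
t=22  I6 operands ready
t=24  I6 complete
t=25  R1←I6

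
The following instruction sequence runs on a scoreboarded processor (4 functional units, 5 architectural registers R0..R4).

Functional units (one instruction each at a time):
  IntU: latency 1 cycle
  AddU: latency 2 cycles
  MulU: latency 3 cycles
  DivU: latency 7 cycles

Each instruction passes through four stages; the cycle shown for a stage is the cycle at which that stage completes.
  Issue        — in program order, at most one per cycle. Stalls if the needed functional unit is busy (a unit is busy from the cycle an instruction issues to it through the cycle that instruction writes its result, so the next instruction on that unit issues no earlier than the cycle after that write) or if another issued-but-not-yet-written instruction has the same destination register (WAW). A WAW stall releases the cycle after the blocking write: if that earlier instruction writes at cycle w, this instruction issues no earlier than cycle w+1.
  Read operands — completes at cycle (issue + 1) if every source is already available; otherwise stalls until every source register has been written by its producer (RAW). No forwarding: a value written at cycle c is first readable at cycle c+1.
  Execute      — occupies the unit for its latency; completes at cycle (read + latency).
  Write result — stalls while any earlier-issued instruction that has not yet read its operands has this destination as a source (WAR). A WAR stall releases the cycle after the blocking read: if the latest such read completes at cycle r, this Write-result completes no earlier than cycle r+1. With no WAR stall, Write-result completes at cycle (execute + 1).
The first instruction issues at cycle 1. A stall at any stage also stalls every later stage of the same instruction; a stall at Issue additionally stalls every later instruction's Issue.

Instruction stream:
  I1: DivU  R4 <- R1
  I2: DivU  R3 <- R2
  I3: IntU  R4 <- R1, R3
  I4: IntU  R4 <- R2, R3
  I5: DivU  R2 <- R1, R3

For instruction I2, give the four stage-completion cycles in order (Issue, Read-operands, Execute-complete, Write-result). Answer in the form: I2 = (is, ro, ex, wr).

t=1  I1→DivU
t=2  I1 RO
t=9  I1 EX
t=10  I1 WR R4
t=11  I2→DivU
t=12  I2 RO | I3→IntU
t=19  I2 EX
t=20  I2 WR R3
t=21  I3 RO
t=22  I3 EX
t=23  I3 WR R4
t=24  I4→IntU
t=25  I4 RO | I5→DivU
t=26  I4 EX | I5 RO
t=27  I4 WR R4
t=33  I5 EX
t=34  I5 WR R2

I2 = (11, 12, 19, 20)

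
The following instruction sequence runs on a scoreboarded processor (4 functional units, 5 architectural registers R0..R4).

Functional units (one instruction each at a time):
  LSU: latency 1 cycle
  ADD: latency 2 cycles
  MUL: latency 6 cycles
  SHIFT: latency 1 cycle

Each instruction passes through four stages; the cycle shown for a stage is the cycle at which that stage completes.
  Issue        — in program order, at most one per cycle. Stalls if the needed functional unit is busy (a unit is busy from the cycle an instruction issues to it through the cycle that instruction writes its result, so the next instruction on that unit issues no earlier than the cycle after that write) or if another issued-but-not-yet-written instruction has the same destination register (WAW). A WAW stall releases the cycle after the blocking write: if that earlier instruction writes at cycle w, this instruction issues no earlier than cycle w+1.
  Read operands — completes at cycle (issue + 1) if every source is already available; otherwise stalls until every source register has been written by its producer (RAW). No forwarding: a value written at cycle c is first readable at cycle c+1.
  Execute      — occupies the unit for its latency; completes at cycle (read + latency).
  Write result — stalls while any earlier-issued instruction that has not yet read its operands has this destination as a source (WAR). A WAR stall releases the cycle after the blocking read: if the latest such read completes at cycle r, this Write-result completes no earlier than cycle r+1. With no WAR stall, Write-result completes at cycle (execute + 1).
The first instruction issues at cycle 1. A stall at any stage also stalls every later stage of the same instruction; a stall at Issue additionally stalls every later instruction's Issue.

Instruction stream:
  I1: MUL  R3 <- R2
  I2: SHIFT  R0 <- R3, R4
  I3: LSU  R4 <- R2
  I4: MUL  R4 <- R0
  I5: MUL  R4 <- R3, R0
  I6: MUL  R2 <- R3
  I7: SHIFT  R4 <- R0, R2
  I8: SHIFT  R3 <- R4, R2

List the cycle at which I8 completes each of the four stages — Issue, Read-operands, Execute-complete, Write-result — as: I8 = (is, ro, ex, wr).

I8 = (42, 43, 44, 45)

cycle 1: issue I1 (MUL)
cycle 2: I1 read-ops | issue I2 (SHIFT)
cycle 3: issue I3 (LSU)
cycle 4: I3 read-ops
cycle 5: I3 finished on LSU
cycle 8: I1 finished on MUL
cycle 9: I1→R3
cycle 10: I2 read-ops
cycle 11: I2 finished on SHIFT | I3→R4
cycle 12: I2→R0 | issue I4 (MUL)
cycle 13: I4 read-ops
cycle 19: I4 finished on MUL
cycle 20: I4→R4
cycle 21: issue I5 (MUL)
cycle 22: I5 read-ops
cycle 28: I5 finished on MUL
cycle 29: I5→R4
cycle 30: issue I6 (MUL)
cycle 31: I6 read-ops | issue I7 (SHIFT)
cycle 37: I6 finished on MUL
cycle 38: I6→R2
cycle 39: I7 read-ops
cycle 40: I7 finished on SHIFT
cycle 41: I7→R4
cycle 42: issue I8 (SHIFT)
cycle 43: I8 read-ops
cycle 44: I8 finished on SHIFT
cycle 45: I8→R3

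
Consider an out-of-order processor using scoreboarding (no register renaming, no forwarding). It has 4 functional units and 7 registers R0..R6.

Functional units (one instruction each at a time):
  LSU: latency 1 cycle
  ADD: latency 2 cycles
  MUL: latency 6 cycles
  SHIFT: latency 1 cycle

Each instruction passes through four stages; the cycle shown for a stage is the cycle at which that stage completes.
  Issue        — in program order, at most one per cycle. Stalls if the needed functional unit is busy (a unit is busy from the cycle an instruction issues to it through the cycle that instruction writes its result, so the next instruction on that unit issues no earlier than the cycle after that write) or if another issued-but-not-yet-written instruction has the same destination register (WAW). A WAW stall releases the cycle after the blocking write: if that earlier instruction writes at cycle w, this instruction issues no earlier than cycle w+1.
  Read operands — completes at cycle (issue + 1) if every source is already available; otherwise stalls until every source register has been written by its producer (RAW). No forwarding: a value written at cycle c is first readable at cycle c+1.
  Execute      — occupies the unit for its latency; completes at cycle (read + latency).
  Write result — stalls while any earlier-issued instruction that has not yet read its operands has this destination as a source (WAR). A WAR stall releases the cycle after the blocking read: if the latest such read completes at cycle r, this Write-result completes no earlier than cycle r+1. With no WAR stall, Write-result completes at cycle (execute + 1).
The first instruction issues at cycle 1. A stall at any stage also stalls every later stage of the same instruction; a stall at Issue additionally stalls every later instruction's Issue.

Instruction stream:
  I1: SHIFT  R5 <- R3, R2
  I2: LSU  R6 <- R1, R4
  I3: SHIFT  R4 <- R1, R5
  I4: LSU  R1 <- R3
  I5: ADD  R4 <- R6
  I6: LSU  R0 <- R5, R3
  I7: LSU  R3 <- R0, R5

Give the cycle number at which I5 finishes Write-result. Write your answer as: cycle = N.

cycle = 13

t=1  issue I1 (SHIFT)
t=2  I1 read-ops | issue I2 (LSU)
t=3  I1 finished on SHIFT | I2 read-ops
t=4  I1→R5 | I2 finished on LSU
t=5  I2→R6 | issue I3 (SHIFT)
t=6  I3 read-ops | issue I4 (LSU)
t=7  I3 finished on SHIFT | I4 read-ops
t=8  I3→R4 | I4 finished on LSU
t=9  I4→R1 | issue I5 (ADD)
t=10  I5 read-ops | issue I6 (LSU)
t=11  I6 read-ops
t=12  I5 finished on ADD | I6 finished on LSU
t=13  I5→R4 | I6→R0
t=14  issue I7 (LSU)
t=15  I7 read-ops
t=16  I7 finished on LSU
t=17  I7→R3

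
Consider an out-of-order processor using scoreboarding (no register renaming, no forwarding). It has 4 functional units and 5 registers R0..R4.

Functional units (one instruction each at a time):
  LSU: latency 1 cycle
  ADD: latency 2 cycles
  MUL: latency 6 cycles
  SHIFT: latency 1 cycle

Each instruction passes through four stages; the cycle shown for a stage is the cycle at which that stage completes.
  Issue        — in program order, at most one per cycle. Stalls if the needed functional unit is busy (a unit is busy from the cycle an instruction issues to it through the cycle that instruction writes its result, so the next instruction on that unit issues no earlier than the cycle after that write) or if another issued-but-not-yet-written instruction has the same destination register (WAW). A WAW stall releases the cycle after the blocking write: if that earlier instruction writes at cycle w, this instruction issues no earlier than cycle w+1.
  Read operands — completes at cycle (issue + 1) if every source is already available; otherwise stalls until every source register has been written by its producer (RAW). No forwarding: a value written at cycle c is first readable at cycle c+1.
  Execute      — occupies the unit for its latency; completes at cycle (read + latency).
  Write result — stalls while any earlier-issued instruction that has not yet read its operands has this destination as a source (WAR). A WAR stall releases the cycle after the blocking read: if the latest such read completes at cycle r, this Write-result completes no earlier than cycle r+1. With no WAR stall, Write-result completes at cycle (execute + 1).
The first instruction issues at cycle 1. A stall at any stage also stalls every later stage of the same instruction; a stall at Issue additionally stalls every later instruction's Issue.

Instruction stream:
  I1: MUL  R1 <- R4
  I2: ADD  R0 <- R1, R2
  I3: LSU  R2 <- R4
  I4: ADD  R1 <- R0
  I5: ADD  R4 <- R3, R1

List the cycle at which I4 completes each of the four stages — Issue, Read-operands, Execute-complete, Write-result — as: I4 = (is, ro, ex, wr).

I4 = (14, 15, 17, 18)

  I1 | 1 | 2 | 8 | 9
  I2 | 2 | 10 | 12 | 13   RAW R1: wait I1 write@9
  I3 | 3 | 4 | 5 | 11   WAR R2: wait I2 read@10
  I4 | 14 | 15 | 17 | 18   struct: ADD busy until I2 writes@13
  I5 | 19 | 20 | 22 | 23   struct: ADD busy until I4 writes@18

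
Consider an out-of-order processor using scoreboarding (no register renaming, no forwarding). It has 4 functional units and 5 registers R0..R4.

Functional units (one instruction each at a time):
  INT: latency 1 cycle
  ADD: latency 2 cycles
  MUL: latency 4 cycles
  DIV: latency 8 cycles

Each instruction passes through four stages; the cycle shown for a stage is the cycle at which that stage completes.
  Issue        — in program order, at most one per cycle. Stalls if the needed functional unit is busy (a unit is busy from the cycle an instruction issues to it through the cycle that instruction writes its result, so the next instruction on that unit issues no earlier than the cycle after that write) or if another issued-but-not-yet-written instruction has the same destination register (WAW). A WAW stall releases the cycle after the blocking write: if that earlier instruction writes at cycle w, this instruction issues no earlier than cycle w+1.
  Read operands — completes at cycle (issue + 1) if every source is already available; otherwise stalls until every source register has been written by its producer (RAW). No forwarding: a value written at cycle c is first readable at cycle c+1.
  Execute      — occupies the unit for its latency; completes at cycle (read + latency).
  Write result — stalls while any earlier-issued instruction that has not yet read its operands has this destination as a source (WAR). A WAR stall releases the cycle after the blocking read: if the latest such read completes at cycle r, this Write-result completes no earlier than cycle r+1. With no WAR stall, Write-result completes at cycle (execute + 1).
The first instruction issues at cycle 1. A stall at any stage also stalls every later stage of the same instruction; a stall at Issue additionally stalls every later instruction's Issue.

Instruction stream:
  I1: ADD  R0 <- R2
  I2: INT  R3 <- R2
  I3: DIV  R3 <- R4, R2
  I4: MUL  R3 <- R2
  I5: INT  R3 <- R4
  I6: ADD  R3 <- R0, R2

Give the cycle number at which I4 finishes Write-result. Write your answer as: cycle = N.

c1: issue I1 (ADD)
c2: I1 read-ops; issue I2 (INT)
c3: I2 read-ops
c4: I1 finished on ADD; I2 finished on INT
c5: I1→R0; I2→R3
c6: issue I3 (DIV)
c7: I3 read-ops
c15: I3 finished on DIV
c16: I3→R3
c17: issue I4 (MUL)
c18: I4 read-ops
c22: I4 finished on MUL
c23: I4→R3
c24: issue I5 (INT)
c25: I5 read-ops
c26: I5 finished on INT
c27: I5→R3
c28: issue I6 (ADD)
c29: I6 read-ops
c31: I6 finished on ADD
c32: I6→R3

cycle = 23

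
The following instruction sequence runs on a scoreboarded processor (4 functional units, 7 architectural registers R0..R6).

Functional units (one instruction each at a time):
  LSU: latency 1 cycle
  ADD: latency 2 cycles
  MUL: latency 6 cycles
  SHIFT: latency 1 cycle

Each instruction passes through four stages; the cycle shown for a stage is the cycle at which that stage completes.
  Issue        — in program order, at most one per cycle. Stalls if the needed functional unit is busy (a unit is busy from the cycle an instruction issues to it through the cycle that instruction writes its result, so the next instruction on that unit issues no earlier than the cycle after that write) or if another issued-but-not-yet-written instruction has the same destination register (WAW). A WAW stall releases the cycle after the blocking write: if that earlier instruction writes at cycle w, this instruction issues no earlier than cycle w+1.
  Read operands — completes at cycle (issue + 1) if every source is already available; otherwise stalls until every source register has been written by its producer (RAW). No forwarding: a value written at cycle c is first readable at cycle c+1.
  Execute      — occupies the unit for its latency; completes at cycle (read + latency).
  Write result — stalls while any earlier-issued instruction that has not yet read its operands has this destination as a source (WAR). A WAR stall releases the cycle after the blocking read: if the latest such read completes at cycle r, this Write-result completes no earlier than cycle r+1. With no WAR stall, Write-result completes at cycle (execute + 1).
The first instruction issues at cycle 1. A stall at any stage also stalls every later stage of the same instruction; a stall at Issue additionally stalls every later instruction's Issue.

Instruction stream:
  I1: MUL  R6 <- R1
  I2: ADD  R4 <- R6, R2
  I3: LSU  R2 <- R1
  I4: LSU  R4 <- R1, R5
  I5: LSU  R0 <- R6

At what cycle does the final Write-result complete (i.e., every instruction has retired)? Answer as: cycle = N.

[1] I1→MUL
[2] I1 RO · I2→ADD
[3] I3→LSU
[4] I3 RO
[5] I3 EX
[8] I1 EX
[9] I1 WR R6
[10] I2 RO
[11] I3 WR R2
[12] I2 EX
[13] I2 WR R4
[14] I4→LSU
[15] I4 RO
[16] I4 EX
[17] I4 WR R4
[18] I5→LSU
[19] I5 RO
[20] I5 EX
[21] I5 WR R0

cycle = 21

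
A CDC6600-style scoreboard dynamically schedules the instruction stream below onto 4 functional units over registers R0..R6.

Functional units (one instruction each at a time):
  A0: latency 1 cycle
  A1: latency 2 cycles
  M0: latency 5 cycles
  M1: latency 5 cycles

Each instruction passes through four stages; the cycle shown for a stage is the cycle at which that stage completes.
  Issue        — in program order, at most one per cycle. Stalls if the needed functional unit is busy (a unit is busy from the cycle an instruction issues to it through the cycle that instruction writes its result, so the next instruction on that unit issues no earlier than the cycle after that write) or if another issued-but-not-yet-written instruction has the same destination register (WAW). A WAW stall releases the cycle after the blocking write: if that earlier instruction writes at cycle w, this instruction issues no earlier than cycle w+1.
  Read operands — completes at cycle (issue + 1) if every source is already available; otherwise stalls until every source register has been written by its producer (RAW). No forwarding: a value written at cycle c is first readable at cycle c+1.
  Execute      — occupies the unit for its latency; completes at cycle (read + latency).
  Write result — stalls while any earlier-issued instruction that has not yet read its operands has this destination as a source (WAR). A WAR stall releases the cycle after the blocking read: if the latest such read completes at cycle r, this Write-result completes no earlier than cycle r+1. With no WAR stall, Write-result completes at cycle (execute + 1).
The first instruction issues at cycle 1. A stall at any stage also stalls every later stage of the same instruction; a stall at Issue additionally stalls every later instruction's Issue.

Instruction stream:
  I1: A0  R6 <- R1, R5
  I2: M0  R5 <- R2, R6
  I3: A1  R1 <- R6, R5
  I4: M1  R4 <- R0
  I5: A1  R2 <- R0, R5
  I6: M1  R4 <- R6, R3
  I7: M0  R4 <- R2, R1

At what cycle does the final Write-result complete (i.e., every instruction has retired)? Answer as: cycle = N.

cycle = 32

I1  is:1  ro:2  ex:3  wr:4
I2  is:2  ro:5  ex:10  wr:11  — RAW R6: wait I1 write@4
I3  is:3  ro:12  ex:14  wr:15  — RAW R5: wait I2 write@11
I4  is:4  ro:5  ex:10  wr:11
I5  is:16  ro:17  ex:19  wr:20  — struct: A1 busy until I3 writes@15
I6  is:17  ro:18  ex:23  wr:24
I7  is:25  ro:26  ex:31  wr:32  — WAW R4: wait I6 write@24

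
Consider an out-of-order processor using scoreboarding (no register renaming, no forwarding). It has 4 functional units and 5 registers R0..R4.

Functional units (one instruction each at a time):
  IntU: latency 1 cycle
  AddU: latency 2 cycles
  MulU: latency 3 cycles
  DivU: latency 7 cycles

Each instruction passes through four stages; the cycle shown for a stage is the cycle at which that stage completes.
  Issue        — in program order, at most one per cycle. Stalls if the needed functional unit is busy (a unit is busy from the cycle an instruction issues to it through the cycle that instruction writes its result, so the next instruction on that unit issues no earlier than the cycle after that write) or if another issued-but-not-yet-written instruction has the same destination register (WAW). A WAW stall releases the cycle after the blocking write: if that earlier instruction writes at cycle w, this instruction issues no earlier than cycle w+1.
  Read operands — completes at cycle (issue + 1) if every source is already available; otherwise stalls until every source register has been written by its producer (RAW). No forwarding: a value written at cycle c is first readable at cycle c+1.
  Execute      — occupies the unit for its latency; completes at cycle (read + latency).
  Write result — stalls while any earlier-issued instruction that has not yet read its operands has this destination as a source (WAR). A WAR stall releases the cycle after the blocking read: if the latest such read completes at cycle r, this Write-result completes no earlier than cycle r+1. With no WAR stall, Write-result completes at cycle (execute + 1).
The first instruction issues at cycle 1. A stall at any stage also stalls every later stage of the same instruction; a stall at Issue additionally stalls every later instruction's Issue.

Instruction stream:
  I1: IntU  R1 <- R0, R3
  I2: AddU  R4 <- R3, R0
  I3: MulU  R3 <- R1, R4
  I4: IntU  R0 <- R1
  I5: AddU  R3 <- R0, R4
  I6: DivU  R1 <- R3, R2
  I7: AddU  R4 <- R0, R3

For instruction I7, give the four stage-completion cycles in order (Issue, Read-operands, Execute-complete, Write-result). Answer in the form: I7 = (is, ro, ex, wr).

I7 = (17, 18, 20, 21)

c1: I1→IntU
c2: I1 RO, I2→AddU
c3: I1 EX, I2 RO, I3→MulU
c4: I1 WR R1
c5: I2 EX, I4→IntU
c6: I2 WR R4, I4 RO
c7: I3 RO, I4 EX
c8: I4 WR R0
c10: I3 EX
c11: I3 WR R3
c12: I5→AddU
c13: I5 RO, I6→DivU
c15: I5 EX
c16: I5 WR R3
c17: I6 RO, I7→AddU
c18: I7 RO
c20: I7 EX
c21: I7 WR R4
c24: I6 EX
c25: I6 WR R1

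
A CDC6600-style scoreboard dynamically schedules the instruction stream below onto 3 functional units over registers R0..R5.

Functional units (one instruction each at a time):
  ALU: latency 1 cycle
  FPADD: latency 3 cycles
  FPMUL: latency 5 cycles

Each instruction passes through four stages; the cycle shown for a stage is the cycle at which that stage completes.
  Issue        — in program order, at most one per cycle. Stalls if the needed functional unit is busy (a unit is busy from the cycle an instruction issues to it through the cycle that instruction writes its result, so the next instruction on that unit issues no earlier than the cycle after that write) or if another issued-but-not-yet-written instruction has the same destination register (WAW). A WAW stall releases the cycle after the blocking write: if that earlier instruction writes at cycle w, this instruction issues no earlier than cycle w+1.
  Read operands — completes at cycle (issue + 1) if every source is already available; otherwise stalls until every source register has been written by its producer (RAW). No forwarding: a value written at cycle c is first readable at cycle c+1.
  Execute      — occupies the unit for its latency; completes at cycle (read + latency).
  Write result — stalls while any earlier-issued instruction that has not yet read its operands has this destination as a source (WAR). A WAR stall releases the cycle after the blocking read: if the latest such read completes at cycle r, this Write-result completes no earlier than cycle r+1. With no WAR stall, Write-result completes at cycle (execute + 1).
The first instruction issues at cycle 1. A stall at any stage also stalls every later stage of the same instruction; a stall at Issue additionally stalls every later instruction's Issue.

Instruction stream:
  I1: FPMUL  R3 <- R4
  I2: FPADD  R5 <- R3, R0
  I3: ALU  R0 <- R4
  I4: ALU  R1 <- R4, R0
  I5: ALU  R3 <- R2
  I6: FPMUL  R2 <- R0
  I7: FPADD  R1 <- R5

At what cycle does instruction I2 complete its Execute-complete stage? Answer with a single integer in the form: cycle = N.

cycle 1: I1 issues→FPMUL
cycle 2: I1 reads, I2 issues→FPADD
cycle 3: I3 issues→ALU
cycle 4: I3 reads
cycle 5: I3 exec-done
cycle 7: I1 exec-done
cycle 8: I1 writes R3
cycle 9: I2 reads
cycle 10: I3 writes R0
cycle 11: I4 issues→ALU
cycle 12: I2 exec-done, I4 reads
cycle 13: I2 writes R5, I4 exec-done
cycle 14: I4 writes R1
cycle 15: I5 issues→ALU
cycle 16: I5 reads, I6 issues→FPMUL
cycle 17: I5 exec-done, I6 reads, I7 issues→FPADD
cycle 18: I5 writes R3, I7 reads
cycle 21: I7 exec-done
cycle 22: I6 exec-done, I7 writes R1
cycle 23: I6 writes R2

cycle = 12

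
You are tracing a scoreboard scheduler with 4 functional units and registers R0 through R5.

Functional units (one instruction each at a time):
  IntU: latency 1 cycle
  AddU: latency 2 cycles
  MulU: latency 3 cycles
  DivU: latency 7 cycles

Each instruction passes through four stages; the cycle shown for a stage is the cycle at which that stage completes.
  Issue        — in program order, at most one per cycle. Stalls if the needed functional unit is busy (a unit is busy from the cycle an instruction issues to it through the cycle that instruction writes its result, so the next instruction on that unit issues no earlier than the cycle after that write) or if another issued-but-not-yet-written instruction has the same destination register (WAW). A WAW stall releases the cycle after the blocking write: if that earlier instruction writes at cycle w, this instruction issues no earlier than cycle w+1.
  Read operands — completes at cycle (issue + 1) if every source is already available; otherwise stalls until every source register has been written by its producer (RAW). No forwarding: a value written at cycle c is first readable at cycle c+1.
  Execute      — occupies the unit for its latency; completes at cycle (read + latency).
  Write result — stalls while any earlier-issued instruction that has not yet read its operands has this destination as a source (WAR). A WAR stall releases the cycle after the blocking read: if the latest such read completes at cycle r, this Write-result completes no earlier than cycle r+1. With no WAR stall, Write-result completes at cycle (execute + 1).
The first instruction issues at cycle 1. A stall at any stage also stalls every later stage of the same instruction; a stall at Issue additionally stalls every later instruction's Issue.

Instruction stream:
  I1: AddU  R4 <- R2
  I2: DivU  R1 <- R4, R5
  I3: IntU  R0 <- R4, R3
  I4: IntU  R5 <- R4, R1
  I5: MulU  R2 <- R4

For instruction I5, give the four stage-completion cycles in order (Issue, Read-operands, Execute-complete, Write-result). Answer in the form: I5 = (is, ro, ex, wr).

I5 = (10, 11, 14, 15)

I1: IS=1 RO=2 EX=4 WR=5
I2: IS=2 RO=6 EX=13 WR=14  [RAW R4: wait I1 write@5]
I3: IS=3 RO=6 EX=7 WR=8  [RAW R4: wait I1 write@5]
I4: IS=9 RO=15 EX=16 WR=17  [struct: IntU busy until I3 writes@8; RAW R1: wait I2 write@14]
I5: IS=10 RO=11 EX=14 WR=15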